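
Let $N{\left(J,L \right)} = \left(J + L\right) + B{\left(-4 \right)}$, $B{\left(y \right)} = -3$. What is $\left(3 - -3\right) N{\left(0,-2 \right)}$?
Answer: $-30$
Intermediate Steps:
$N{\left(J,L \right)} = -3 + J + L$ ($N{\left(J,L \right)} = \left(J + L\right) - 3 = -3 + J + L$)
$\left(3 - -3\right) N{\left(0,-2 \right)} = \left(3 - -3\right) \left(-3 + 0 - 2\right) = \left(3 + 3\right) \left(-5\right) = 6 \left(-5\right) = -30$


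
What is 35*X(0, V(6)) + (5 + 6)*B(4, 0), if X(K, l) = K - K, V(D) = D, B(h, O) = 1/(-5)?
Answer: -11/5 ≈ -2.2000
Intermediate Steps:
B(h, O) = -⅕
X(K, l) = 0
35*X(0, V(6)) + (5 + 6)*B(4, 0) = 35*0 + (5 + 6)*(-⅕) = 0 + 11*(-⅕) = 0 - 11/5 = -11/5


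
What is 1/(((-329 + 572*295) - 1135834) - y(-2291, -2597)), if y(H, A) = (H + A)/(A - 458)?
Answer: -5/4837123 ≈ -1.0337e-6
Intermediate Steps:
y(H, A) = (A + H)/(-458 + A)
1/(((-329 + 572*295) - 1135834) - y(-2291, -2597)) = 1/(((-329 + 572*295) - 1135834) - (-2597 - 2291)/(-458 - 2597)) = 1/(((-329 + 168740) - 1135834) - (-4888)/(-3055)) = 1/((168411 - 1135834) - (-1)*(-4888)/3055) = 1/(-967423 - 1*8/5) = 1/(-967423 - 8/5) = 1/(-4837123/5) = -5/4837123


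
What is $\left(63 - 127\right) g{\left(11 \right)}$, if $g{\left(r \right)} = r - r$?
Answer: $0$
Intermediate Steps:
$g{\left(r \right)} = 0$
$\left(63 - 127\right) g{\left(11 \right)} = \left(63 - 127\right) 0 = \left(-64\right) 0 = 0$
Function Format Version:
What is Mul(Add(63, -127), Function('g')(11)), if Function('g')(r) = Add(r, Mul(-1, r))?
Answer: 0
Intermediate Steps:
Function('g')(r) = 0
Mul(Add(63, -127), Function('g')(11)) = Mul(Add(63, -127), 0) = Mul(-64, 0) = 0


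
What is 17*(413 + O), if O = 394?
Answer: 13719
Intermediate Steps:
17*(413 + O) = 17*(413 + 394) = 17*807 = 13719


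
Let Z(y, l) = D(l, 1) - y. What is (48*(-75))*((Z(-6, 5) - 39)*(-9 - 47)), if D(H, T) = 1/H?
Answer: -6612480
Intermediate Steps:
Z(y, l) = 1/l - y
(48*(-75))*((Z(-6, 5) - 39)*(-9 - 47)) = (48*(-75))*(((1/5 - 1*(-6)) - 39)*(-9 - 47)) = -3600*((⅕ + 6) - 39)*(-56) = -3600*(31/5 - 39)*(-56) = -(-118080)*(-56) = -3600*9184/5 = -6612480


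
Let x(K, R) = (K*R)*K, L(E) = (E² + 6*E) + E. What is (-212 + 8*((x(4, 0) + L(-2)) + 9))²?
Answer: 48400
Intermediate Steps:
L(E) = E² + 7*E
x(K, R) = R*K²
(-212 + 8*((x(4, 0) + L(-2)) + 9))² = (-212 + 8*((0*4² - 2*(7 - 2)) + 9))² = (-212 + 8*((0*16 - 2*5) + 9))² = (-212 + 8*((0 - 10) + 9))² = (-212 + 8*(-10 + 9))² = (-212 + 8*(-1))² = (-212 - 8)² = (-220)² = 48400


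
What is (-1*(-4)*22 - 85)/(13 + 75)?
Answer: 3/88 ≈ 0.034091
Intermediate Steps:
(-1*(-4)*22 - 85)/(13 + 75) = (4*22 - 85)/88 = (88 - 85)*(1/88) = 3*(1/88) = 3/88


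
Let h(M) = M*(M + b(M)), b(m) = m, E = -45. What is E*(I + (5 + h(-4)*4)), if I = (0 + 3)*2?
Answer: -6255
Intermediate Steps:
I = 6 (I = 3*2 = 6)
h(M) = 2*M**2 (h(M) = M*(M + M) = M*(2*M) = 2*M**2)
E*(I + (5 + h(-4)*4)) = -45*(6 + (5 + (2*(-4)**2)*4)) = -45*(6 + (5 + (2*16)*4)) = -45*(6 + (5 + 32*4)) = -45*(6 + (5 + 128)) = -45*(6 + 133) = -45*139 = -6255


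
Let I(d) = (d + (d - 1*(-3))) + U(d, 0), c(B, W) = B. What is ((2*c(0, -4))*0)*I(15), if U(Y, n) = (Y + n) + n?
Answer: 0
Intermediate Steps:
U(Y, n) = Y + 2*n
I(d) = 3 + 3*d (I(d) = (d + (d - 1*(-3))) + (d + 2*0) = (d + (d + 3)) + (d + 0) = (d + (3 + d)) + d = (3 + 2*d) + d = 3 + 3*d)
((2*c(0, -4))*0)*I(15) = ((2*0)*0)*(3 + 3*15) = (0*0)*(3 + 45) = 0*48 = 0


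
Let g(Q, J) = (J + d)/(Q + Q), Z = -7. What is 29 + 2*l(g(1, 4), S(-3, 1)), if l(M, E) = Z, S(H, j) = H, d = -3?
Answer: 15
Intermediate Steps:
g(Q, J) = (-3 + J)/(2*Q) (g(Q, J) = (J - 3)/(Q + Q) = (-3 + J)/((2*Q)) = (-3 + J)*(1/(2*Q)) = (-3 + J)/(2*Q))
l(M, E) = -7
29 + 2*l(g(1, 4), S(-3, 1)) = 29 + 2*(-7) = 29 - 14 = 15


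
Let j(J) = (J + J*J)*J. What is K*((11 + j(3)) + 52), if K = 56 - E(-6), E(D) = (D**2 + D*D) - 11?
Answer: -495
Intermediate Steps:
E(D) = -11 + 2*D**2 (E(D) = (D**2 + D**2) - 11 = 2*D**2 - 11 = -11 + 2*D**2)
K = -5 (K = 56 - (-11 + 2*(-6)**2) = 56 - (-11 + 2*36) = 56 - (-11 + 72) = 56 - 1*61 = 56 - 61 = -5)
j(J) = J*(J + J**2) (j(J) = (J + J**2)*J = J*(J + J**2))
K*((11 + j(3)) + 52) = -5*((11 + 3**2*(1 + 3)) + 52) = -5*((11 + 9*4) + 52) = -5*((11 + 36) + 52) = -5*(47 + 52) = -5*99 = -495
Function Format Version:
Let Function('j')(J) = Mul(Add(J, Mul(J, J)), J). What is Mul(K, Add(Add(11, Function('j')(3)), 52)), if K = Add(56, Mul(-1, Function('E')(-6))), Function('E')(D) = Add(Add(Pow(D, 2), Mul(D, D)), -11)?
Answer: -495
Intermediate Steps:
Function('E')(D) = Add(-11, Mul(2, Pow(D, 2))) (Function('E')(D) = Add(Add(Pow(D, 2), Pow(D, 2)), -11) = Add(Mul(2, Pow(D, 2)), -11) = Add(-11, Mul(2, Pow(D, 2))))
K = -5 (K = Add(56, Mul(-1, Add(-11, Mul(2, Pow(-6, 2))))) = Add(56, Mul(-1, Add(-11, Mul(2, 36)))) = Add(56, Mul(-1, Add(-11, 72))) = Add(56, Mul(-1, 61)) = Add(56, -61) = -5)
Function('j')(J) = Mul(J, Add(J, Pow(J, 2))) (Function('j')(J) = Mul(Add(J, Pow(J, 2)), J) = Mul(J, Add(J, Pow(J, 2))))
Mul(K, Add(Add(11, Function('j')(3)), 52)) = Mul(-5, Add(Add(11, Mul(Pow(3, 2), Add(1, 3))), 52)) = Mul(-5, Add(Add(11, Mul(9, 4)), 52)) = Mul(-5, Add(Add(11, 36), 52)) = Mul(-5, Add(47, 52)) = Mul(-5, 99) = -495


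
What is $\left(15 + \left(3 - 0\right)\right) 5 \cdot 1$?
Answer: $90$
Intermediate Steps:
$\left(15 + \left(3 - 0\right)\right) 5 \cdot 1 = \left(15 + \left(3 + 0\right)\right) 5 = \left(15 + 3\right) 5 = 18 \cdot 5 = 90$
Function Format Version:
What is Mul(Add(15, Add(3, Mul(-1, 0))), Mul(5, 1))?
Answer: 90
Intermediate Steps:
Mul(Add(15, Add(3, Mul(-1, 0))), Mul(5, 1)) = Mul(Add(15, Add(3, 0)), 5) = Mul(Add(15, 3), 5) = Mul(18, 5) = 90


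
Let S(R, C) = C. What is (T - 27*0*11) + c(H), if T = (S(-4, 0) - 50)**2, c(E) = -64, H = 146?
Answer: 2436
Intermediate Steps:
T = 2500 (T = (0 - 50)**2 = (-50)**2 = 2500)
(T - 27*0*11) + c(H) = (2500 - 27*0*11) - 64 = (2500 + 0*11) - 64 = (2500 + 0) - 64 = 2500 - 64 = 2436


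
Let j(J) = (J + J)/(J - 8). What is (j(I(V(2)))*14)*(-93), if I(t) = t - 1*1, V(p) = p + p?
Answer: 7812/5 ≈ 1562.4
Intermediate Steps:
V(p) = 2*p
I(t) = -1 + t (I(t) = t - 1 = -1 + t)
j(J) = 2*J/(-8 + J) (j(J) = (2*J)/(-8 + J) = 2*J/(-8 + J))
(j(I(V(2)))*14)*(-93) = ((2*(-1 + 2*2)/(-8 + (-1 + 2*2)))*14)*(-93) = ((2*(-1 + 4)/(-8 + (-1 + 4)))*14)*(-93) = ((2*3/(-8 + 3))*14)*(-93) = ((2*3/(-5))*14)*(-93) = ((2*3*(-1/5))*14)*(-93) = -6/5*14*(-93) = -84/5*(-93) = 7812/5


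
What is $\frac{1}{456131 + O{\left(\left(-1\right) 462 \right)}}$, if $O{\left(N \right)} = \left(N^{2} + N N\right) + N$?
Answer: $\frac{1}{882557} \approx 1.1331 \cdot 10^{-6}$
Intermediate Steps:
$O{\left(N \right)} = N + 2 N^{2}$ ($O{\left(N \right)} = \left(N^{2} + N^{2}\right) + N = 2 N^{2} + N = N + 2 N^{2}$)
$\frac{1}{456131 + O{\left(\left(-1\right) 462 \right)}} = \frac{1}{456131 + \left(-1\right) 462 \left(1 + 2 \left(\left(-1\right) 462\right)\right)} = \frac{1}{456131 - 462 \left(1 + 2 \left(-462\right)\right)} = \frac{1}{456131 - 462 \left(1 - 924\right)} = \frac{1}{456131 - -426426} = \frac{1}{456131 + 426426} = \frac{1}{882557}$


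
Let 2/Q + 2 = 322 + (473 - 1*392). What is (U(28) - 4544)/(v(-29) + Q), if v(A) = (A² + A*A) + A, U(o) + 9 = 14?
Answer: -1820139/662855 ≈ -2.7459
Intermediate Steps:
U(o) = 5 (U(o) = -9 + 14 = 5)
v(A) = A + 2*A² (v(A) = (A² + A²) + A = 2*A² + A = A + 2*A²)
Q = 2/401 (Q = 2/(-2 + (322 + (473 - 1*392))) = 2/(-2 + (322 + (473 - 392))) = 2/(-2 + (322 + 81)) = 2/(-2 + 403) = 2/401 ≈ 0.0049875)
(U(28) - 4544)/(v(-29) + Q) = (5 - 4544)/(-29*(1 + 2*(-29)) + 2/401) = -4539/(-29*(1 - 58) + 2/401) = -4539/(-29*(-57) + 2/401) = -4539/(1653 + 2/401) = -4539/662855/401 = -4539*401/662855 = -1820139/662855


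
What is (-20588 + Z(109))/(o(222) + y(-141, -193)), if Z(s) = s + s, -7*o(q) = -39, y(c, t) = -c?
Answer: -23765/171 ≈ -138.98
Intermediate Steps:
o(q) = 39/7 (o(q) = -⅐*(-39) = 39/7)
Z(s) = 2*s
(-20588 + Z(109))/(o(222) + y(-141, -193)) = (-20588 + 2*109)/(39/7 - 1*(-141)) = (-20588 + 218)/(39/7 + 141) = -20370/1026/7 = -20370*7/1026 = -23765/171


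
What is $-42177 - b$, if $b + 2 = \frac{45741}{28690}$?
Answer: $- \frac{1210046491}{28690} \approx -42177.0$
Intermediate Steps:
$b = - \frac{11639}{28690}$ ($b = -2 + \frac{45741}{28690} = - \frac{11639}{28690} \approx -0.40568$)
$-42177 - b = -42177 - - \frac{11639}{28690} = -42177 + \frac{11639}{28690} = - \frac{1210046491}{28690}$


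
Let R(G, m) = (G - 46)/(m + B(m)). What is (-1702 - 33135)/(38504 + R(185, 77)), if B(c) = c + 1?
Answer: -490885/542569 ≈ -0.90474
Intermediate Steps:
B(c) = 1 + c
R(G, m) = (-46 + G)/(1 + 2*m) (R(G, m) = (G - 46)/(m + (1 + m)) = (-46 + G)/(1 + 2*m))
(-1702 - 33135)/(38504 + R(185, 77)) = (-1702 - 33135)/(38504 + (-46 + 185)/(1 + 2*77)) = -34837/(38504 + 139/(1 + 154)) = -34837/(38504 + 139/155) = -34837/5968259/155 = -34837*155/5968259 = -490885/542569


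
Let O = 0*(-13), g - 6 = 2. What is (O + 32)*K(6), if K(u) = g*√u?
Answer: 256*√6 ≈ 627.07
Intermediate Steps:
g = 8 (g = 6 + 2 = 8)
K(u) = 8*√u
O = 0
(O + 32)*K(6) = (0 + 32)*(8*√6) = 32*(8*√6) = 256*√6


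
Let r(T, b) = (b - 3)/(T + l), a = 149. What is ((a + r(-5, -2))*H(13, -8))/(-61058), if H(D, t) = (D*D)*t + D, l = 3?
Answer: 405717/122116 ≈ 3.3224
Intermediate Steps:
H(D, t) = D + t*D**2 (H(D, t) = D**2*t + D = t*D**2 + D = D + t*D**2)
r(T, b) = (-3 + b)/(3 + T) (r(T, b) = (b - 3)/(T + 3) = (-3 + b)/(3 + T))
((a + r(-5, -2))*H(13, -8))/(-61058) = ((149 + (-3 - 2)/(3 - 5))*(13*(1 + 13*(-8))))/(-61058) = ((149 - 5/(-2))*(13*(1 - 104)))*(-1/61058) = ((149 - 1/2*(-5))*(13*(-103)))*(-1/61058) = ((149 + 5/2)*(-1339))*(-1/61058) = ((303/2)*(-1339))*(-1/61058) = -405717/2*(-1/61058) = 405717/122116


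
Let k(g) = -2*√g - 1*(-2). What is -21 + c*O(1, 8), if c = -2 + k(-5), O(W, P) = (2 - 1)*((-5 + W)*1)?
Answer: -21 + 8*I*√5 ≈ -21.0 + 17.889*I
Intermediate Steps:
k(g) = 2 - 2*√g (k(g) = -2*√g + 2 = 2 - 2*√g)
O(W, P) = -5 + W (O(W, P) = 1*(-5 + W) = -5 + W)
c = -2*I*√5 (c = -2 + (2 - 2*I*√5) = -2*I*√5 ≈ -4.4721*I)
-21 + c*O(1, 8) = -21 + (-2*I*√5)*(-5 + 1) = -21 - 2*I*√5*(-4) = -21 + 8*I*√5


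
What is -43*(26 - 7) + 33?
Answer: -784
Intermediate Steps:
-43*(26 - 7) + 33 = -43*19 + 33 = -817 + 33 = -784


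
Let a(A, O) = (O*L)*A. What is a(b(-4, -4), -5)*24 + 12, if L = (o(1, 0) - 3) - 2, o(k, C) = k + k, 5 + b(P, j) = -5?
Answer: -3588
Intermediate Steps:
b(P, j) = -10 (b(P, j) = -5 - 5 = -10)
o(k, C) = 2*k
L = -3 (L = (2*1 - 3) - 2 = (2 - 3) - 2 = -1 - 2 = -3)
a(A, O) = -3*A*O (a(A, O) = (O*(-3))*A = (-3*O)*A = -3*A*O)
a(b(-4, -4), -5)*24 + 12 = -3*(-10)*(-5)*24 + 12 = -150*24 + 12 = -3600 + 12 = -3588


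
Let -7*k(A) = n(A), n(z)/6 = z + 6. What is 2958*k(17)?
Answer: -408204/7 ≈ -58315.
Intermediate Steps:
n(z) = 36 + 6*z (n(z) = 6*(z + 6) = 6*(6 + z) = 36 + 6*z)
k(A) = -36/7 - 6*A/7 (k(A) = -(36 + 6*A)/7 = -36/7 - 6*A/7)
2958*k(17) = 2958*(-36/7 - 6/7*17) = 2958*(-36/7 - 102/7) = 2958*(-138/7) = -408204/7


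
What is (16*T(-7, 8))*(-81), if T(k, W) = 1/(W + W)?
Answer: -81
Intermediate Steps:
T(k, W) = 1/(2*W)
(16*T(-7, 8))*(-81) = (16*((½)/8))*(-81) = (16*((½)*(⅛)))*(-81) = (16*(1/16))*(-81) = 1*(-81) = -81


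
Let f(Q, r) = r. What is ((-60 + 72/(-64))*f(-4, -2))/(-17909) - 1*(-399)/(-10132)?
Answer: -2096082/45363497 ≈ -0.046206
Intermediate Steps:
((-60 + 72/(-64))*f(-4, -2))/(-17909) - 1*(-399)/(-10132) = ((-60 + 72/(-64))*(-2))/(-17909) - 1*(-399)/(-10132) = ((-60 + 72*(-1/64))*(-2))*(-1/17909) + 399*(-1/10132) = ((-60 - 9/8)*(-2))*(-1/17909) - 399/10132 = -489/8*(-2)*(-1/17909) - 399/10132 = (489/4)*(-1/17909) - 399/10132 = -489/71636 - 399/10132 = -2096082/45363497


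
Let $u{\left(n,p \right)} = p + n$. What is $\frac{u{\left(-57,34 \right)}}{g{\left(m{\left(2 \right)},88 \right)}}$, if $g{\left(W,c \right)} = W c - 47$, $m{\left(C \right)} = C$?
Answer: $- \frac{23}{129} \approx -0.17829$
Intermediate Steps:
$u{\left(n,p \right)} = n + p$
$g{\left(W,c \right)} = -47 + W c$
$\frac{u{\left(-57,34 \right)}}{g{\left(m{\left(2 \right)},88 \right)}} = \frac{-57 + 34}{-47 + 2 \cdot 88} = - \frac{23}{-47 + 176} = - \frac{23}{129}$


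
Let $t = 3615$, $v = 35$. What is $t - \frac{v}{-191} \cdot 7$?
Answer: $\frac{690710}{191} \approx 3616.3$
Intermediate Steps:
$t - \frac{v}{-191} \cdot 7 = 3615 - \frac{35}{-191} \cdot 7 = 3615 - 35 \left(- \frac{1}{191}\right) 7 = 3615 - \left(- \frac{35}{191}\right) 7 = 3615 - - \frac{245}{191} = 3615 + \frac{245}{191} = \frac{690710}{191}$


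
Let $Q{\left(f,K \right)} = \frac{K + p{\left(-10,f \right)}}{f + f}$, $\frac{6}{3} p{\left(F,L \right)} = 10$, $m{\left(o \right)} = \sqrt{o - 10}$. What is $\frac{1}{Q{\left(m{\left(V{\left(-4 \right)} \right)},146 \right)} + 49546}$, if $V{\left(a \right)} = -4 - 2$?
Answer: $\frac{3170944}{157107614225} + \frac{1208 i}{157107614225} \approx 2.0183 \cdot 10^{-5} + 7.689 \cdot 10^{-9} i$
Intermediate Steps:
$V{\left(a \right)} = -6$
$m{\left(o \right)} = \sqrt{-10 + o}$
$p{\left(F,L \right)} = 5$ ($p{\left(F,L \right)} = \frac{1}{2} \cdot 10 = 5$)
$Q{\left(f,K \right)} = \frac{5 + K}{2 f}$ ($Q{\left(f,K \right)} = \frac{K + 5}{f + f} = \frac{5 + K}{2 f}$)
$\frac{1}{Q{\left(m{\left(V{\left(-4 \right)} \right)},146 \right)} + 49546} = \frac{1}{\frac{5 + 146}{2 \sqrt{-10 - 6}} + 49546} = \frac{1}{\frac{1}{2} \frac{1}{\sqrt{-16}} \cdot 151 + 49546} = \frac{1}{\frac{1}{2} \frac{1}{4 i} 151 + 49546} = \frac{1}{\frac{1}{2} \left(- \frac{i}{4}\right) 151 + 49546} = \frac{1}{- \frac{151 i}{8} + 49546} = \frac{1}{49546 - \frac{151 i}{8}} = \frac{64 \left(49546 + \frac{151 i}{8}\right)}{157107614225}$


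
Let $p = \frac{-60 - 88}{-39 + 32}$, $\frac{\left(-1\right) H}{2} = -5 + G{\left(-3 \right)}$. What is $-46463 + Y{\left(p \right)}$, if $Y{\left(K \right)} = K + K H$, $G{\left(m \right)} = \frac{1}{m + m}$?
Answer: $- \frac{970691}{21} \approx -46223.0$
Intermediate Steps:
$G{\left(m \right)} = \frac{1}{2 m}$
$H = \frac{31}{3}$ ($H = - 2 \left(-5 + \frac{1}{2 \left(-3\right)}\right) = - 2 \left(-5 + \frac{1}{2} \left(- \frac{1}{3}\right)\right) = - 2 \left(-5 - \frac{1}{6}\right) = \left(-2\right) \left(- \frac{31}{6}\right) = \frac{31}{3} \approx 10.333$)
$p = \frac{148}{7}$ ($p = - \frac{148}{-7} = \left(-148\right) \left(- \frac{1}{7}\right) = \frac{148}{7} \approx 21.143$)
$Y{\left(K \right)} = \frac{34 K}{3}$ ($Y{\left(K \right)} = K + K \frac{31}{3} = K + \frac{31 K}{3} = \frac{34 K}{3}$)
$-46463 + Y{\left(p \right)} = -46463 + \frac{34}{3} \cdot \frac{148}{7} = -46463 + \frac{5032}{21} = - \frac{970691}{21}$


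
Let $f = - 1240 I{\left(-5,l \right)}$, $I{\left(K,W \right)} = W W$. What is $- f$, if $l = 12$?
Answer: $178560$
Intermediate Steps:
$I{\left(K,W \right)} = W^{2}$
$f = -178560$ ($f = - 1240 \cdot 12^{2} = \left(-1240\right) 144 = -178560$)
$- f = \left(-1\right) \left(-178560\right) = 178560$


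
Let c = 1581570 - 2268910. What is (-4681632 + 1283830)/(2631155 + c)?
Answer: -3397802/1943815 ≈ -1.7480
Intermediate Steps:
c = -687340
(-4681632 + 1283830)/(2631155 + c) = (-4681632 + 1283830)/(2631155 - 687340) = -3397802/1943815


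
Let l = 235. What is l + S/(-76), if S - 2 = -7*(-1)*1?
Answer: 17851/76 ≈ 234.88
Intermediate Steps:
S = 9 (S = 2 - 7*(-1)*1 = 2 + 7*1 = 2 + 7 = 9)
l + S/(-76) = 235 + 9/(-76) = 235 - 1/76*9 = 235 - 9/76 = 17851/76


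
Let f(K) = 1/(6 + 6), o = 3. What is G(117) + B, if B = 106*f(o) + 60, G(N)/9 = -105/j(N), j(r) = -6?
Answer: 679/3 ≈ 226.33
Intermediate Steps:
G(N) = 315/2 (G(N) = 9*(-105/(-6)) = 9*(-105*(-1/6)) = 9*(35/2) = 315/2)
f(K) = 1/12
B = 413/6 (B = 106*(1/12) + 60 = 53/6 + 60 = 413/6 ≈ 68.833)
G(117) + B = 315/2 + 413/6 = 679/3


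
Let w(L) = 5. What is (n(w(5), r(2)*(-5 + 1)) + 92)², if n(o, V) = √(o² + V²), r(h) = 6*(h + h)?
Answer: (92 + √9241)² ≈ 35393.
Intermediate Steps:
r(h) = 12*h (r(h) = 6*(2*h) = 12*h)
n(o, V) = √(V² + o²)
(n(w(5), r(2)*(-5 + 1)) + 92)² = (√(((12*2)*(-5 + 1))² + 5²) + 92)² = (√((24*(-4))² + 25) + 92)² = (√((-96)² + 25) + 92)² = (√(9216 + 25) + 92)² = (√9241 + 92)² = (92 + √9241)²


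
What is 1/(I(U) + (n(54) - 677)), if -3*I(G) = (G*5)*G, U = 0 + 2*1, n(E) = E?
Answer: -3/1889 ≈ -0.0015881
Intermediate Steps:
U = 2 (U = 0 + 2 = 2)
I(G) = -5*G²/3 (I(G) = -G*5*G/3 = -5*G*G/3 = -5*G²/3)
1/(I(U) + (n(54) - 677)) = 1/(-5/3*2² + (54 - 677)) = 1/(-5/3*4 - 623) = 1/(-20/3 - 623) = 1/(-1889/3) = -3/1889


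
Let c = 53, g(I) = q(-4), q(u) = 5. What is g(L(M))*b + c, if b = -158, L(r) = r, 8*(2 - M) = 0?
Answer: -737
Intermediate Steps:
M = 2 (M = 2 - ⅛*0 = 2 + 0 = 2)
g(I) = 5
g(L(M))*b + c = 5*(-158) + 53 = -790 + 53 = -737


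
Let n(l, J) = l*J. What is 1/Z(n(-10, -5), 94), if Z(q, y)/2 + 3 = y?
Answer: 1/182 ≈ 0.0054945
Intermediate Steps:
n(l, J) = J*l
Z(q, y) = -6 + 2*y
1/Z(n(-10, -5), 94) = 1/(-6 + 2*94) = 1/(-6 + 188) = 1/182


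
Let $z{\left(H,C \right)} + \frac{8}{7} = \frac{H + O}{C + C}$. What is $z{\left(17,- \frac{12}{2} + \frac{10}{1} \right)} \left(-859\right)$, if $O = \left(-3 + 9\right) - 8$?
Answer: $- \frac{35219}{56} \approx -628.91$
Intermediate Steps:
$O = -2$ ($O = 6 - 8 = -2$)
$z{\left(H,C \right)} = - \frac{8}{7} + \frac{-2 + H}{2 C}$ ($z{\left(H,C \right)} = - \frac{8}{7} + \frac{H - 2}{C + C} = - \frac{8}{7} + \frac{-2 + H}{2 C}$)
$z{\left(17,- \frac{12}{2} + \frac{10}{1} \right)} \left(-859\right) = \frac{-14 - 16 \left(- \frac{12}{2} + \frac{10}{1}\right) + 7 \cdot 17}{14 \left(- \frac{12}{2} + \frac{10}{1}\right)} \left(-859\right) = \frac{-14 - 16 \left(\left(-12\right) \frac{1}{2} + 10 \cdot 1\right) + 119}{14 \left(\left(-12\right) \frac{1}{2} + 10 \cdot 1\right)} \left(-859\right) = \frac{-14 - 16 \left(-6 + 10\right) + 119}{14 \left(-6 + 10\right)} \left(-859\right) = \frac{-14 - 64 + 119}{14 \cdot 4} \left(-859\right) = \frac{1}{14} \cdot \frac{1}{4} \left(-14 - 64 + 119\right) \left(-859\right) = \frac{1}{14} \cdot \frac{1}{4} \cdot 41 \left(-859\right) = \frac{41}{56} \left(-859\right) = - \frac{35219}{56}$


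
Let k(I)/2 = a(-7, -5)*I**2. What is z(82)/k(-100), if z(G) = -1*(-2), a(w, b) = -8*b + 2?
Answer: 1/420000 ≈ 2.3810e-6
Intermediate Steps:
a(w, b) = 2 - 8*b
z(G) = 2
k(I) = 84*I**2 (k(I) = 2*((2 - 8*(-5))*I**2) = 2*((2 + 40)*I**2) = 2*(42*I**2) = 84*I**2)
z(82)/k(-100) = 2/((84*(-100)**2)) = 2/((84*10000)) = 2/840000 = 2*(1/840000) = 1/420000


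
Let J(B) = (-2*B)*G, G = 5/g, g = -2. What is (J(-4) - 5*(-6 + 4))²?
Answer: 100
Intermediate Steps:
G = -5/2 (G = 5/(-2) = 5*(-½) = -5/2 ≈ -2.5000)
J(B) = 5*B (J(B) = -2*B*(-5/2) = 5*B)
(J(-4) - 5*(-6 + 4))² = (5*(-4) - 5*(-6 + 4))² = (-20 - 5*(-2))² = (-20 + 10)² = (-10)² = 100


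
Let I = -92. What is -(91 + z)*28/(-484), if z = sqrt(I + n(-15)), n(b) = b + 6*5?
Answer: 637/121 + 7*I*sqrt(77)/121 ≈ 5.2645 + 0.50764*I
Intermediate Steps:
n(b) = 30 + b (n(b) = b + 30 = 30 + b)
z = I*sqrt(77) (z = sqrt(-92 + (30 - 15)) = sqrt(-92 + 15) = sqrt(-77) = I*sqrt(77) ≈ 8.775*I)
-(91 + z)*28/(-484) = -(91 + I*sqrt(77))*28/(-484) = -(91 + I*sqrt(77))*28*(-1/484) = -(91 + I*sqrt(77))*(-7)/121 = -(-637/121 - 7*I*sqrt(77)/121) = 637/121 + 7*I*sqrt(77)/121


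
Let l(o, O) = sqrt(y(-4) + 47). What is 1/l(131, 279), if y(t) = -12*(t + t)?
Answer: sqrt(143)/143 ≈ 0.083624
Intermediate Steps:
y(t) = -24*t
l(o, O) = sqrt(143) (l(o, O) = sqrt(-24*(-4) + 47) = sqrt(96 + 47) = sqrt(143))
1/l(131, 279) = 1/(sqrt(143)) = sqrt(143)/143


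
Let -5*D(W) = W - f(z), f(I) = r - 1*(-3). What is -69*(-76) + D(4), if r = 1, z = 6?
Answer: 5244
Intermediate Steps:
f(I) = 4 (f(I) = 1 - 1*(-3) = 1 + 3 = 4)
D(W) = ⅘ - W/5 (D(W) = -(W - 1*4)/5 = -(W - 4)/5 = -(-4 + W)/5 = ⅘ - W/5)
-69*(-76) + D(4) = -69*(-76) + (⅘ - ⅕*4) = 5244 + (⅘ - ⅘) = 5244 + 0 = 5244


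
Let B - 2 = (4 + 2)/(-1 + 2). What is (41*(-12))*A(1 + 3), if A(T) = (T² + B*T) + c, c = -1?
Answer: -23124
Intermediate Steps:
B = 8 (B = 2 + (4 + 2)/(-1 + 2) = 2 + 6/1 = 2 + 6*1 = 2 + 6 = 8)
A(T) = -1 + T² + 8*T (A(T) = (T² + 8*T) - 1 = -1 + T² + 8*T)
(41*(-12))*A(1 + 3) = (41*(-12))*(-1 + (1 + 3)² + 8*(1 + 3)) = -492*(-1 + 4² + 8*4) = -492*(-1 + 16 + 32) = -492*47 = -23124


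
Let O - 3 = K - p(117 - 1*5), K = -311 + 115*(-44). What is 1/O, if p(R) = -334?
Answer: -1/5034 ≈ -0.00019865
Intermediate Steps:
K = -5371 (K = -311 - 5060 = -5371)
O = -5034 (O = 3 + (-5371 - 1*(-334)) = 3 + (-5371 + 334) = 3 - 5037 = -5034)
1/O = 1/(-5034) = -1/5034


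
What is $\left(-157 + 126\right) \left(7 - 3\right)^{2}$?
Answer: $-496$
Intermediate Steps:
$\left(-157 + 126\right) \left(7 - 3\right)^{2} = - 31 \cdot 4^{2} = \left(-31\right) 16 = -496$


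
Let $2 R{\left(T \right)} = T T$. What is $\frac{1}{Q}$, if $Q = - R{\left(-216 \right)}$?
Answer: $- \frac{1}{23328} \approx -4.2867 \cdot 10^{-5}$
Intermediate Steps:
$R{\left(T \right)} = \frac{T^{2}}{2}$ ($R{\left(T \right)} = \frac{T T}{2} = \frac{T^{2}}{2}$)
$Q = -23328$ ($Q = - \frac{\left(-216\right)^{2}}{2} = - \frac{46656}{2} = \left(-1\right) 23328 = -23328$)
$\frac{1}{Q} = \frac{1}{-23328} = - \frac{1}{23328}$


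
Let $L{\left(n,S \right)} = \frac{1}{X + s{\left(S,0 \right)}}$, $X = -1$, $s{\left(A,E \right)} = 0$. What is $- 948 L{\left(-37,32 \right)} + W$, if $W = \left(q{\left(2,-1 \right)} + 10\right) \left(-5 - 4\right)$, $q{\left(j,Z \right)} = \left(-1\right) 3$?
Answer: $885$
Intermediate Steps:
$q{\left(j,Z \right)} = -3$
$W = -63$ ($W = \left(-3 + 10\right) \left(-5 - 4\right) = 7 \left(-5 - 4\right) = 7 \left(-9\right) = -63$)
$L{\left(n,S \right)} = -1$ ($L{\left(n,S \right)} = \frac{1}{-1 + 0} = \frac{1}{-1} = -1$)
$- 948 L{\left(-37,32 \right)} + W = \left(-948\right) \left(-1\right) - 63 = 948 - 63 = 885$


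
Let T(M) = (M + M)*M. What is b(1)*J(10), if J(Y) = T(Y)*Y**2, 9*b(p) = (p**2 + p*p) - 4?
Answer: -40000/9 ≈ -4444.4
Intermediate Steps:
T(M) = 2*M**2 (T(M) = (2*M)*M = 2*M**2)
b(p) = -4/9 + 2*p**2/9 (b(p) = ((p**2 + p*p) - 4)/9 = ((p**2 + p**2) - 4)/9 = (2*p**2 - 4)/9 = (-4 + 2*p**2)/9 = -4/9 + 2*p**2/9)
J(Y) = 2*Y**4 (J(Y) = (2*Y**2)*Y**2 = 2*Y**4)
b(1)*J(10) = (-4/9 + (2/9)*1**2)*(2*10**4) = (-4/9 + (2/9)*1)*(2*10000) = (-4/9 + 2/9)*20000 = -2/9*20000 = -40000/9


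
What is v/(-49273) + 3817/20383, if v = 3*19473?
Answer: -91152676/91302869 ≈ -0.99835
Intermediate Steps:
v = 58419
v/(-49273) + 3817/20383 = 58419/(-49273) + 3817/20383 = 58419*(-1/49273) + 3817*(1/20383) = -58419/49273 + 347/1853 = -91152676/91302869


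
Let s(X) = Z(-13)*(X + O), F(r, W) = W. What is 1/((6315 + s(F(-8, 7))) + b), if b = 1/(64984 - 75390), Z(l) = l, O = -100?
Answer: 10406/78294743 ≈ 0.00013291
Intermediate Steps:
s(X) = 1300 - 13*X (s(X) = -13*(X - 100) = -13*(-100 + X) = 1300 - 13*X)
b = -1/10406 (b = 1/(-10406) = -1/10406 ≈ -9.6098e-5)
1/((6315 + s(F(-8, 7))) + b) = 1/((6315 + (1300 - 13*7)) - 1/10406) = 1/((6315 + (1300 - 91)) - 1/10406) = 1/((6315 + 1209) - 1/10406) = 1/(7524 - 1/10406) = 1/(78294743/10406) = 10406/78294743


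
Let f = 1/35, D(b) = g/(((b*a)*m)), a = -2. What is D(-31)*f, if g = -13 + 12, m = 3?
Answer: -1/6510 ≈ -0.00015361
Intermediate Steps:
g = -1
D(b) = 1/(6*b) (D(b) = -1/((b*(-2))*3) = -1/(-2*b*3) = -1/((-6*b)) = -(-1)/(6*b) = 1/(6*b))
f = 1/35 ≈ 0.028571
D(-31)*f = ((⅙)/(-31))*(1/35) = ((⅙)*(-1/31))*(1/35) = -1/186*1/35 = -1/6510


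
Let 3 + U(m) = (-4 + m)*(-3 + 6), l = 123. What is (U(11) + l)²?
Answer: 19881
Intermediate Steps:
U(m) = -15 + 3*m (U(m) = -3 + (-4 + m)*(-3 + 6) = -3 + (-4 + m)*3 = -3 + (-12 + 3*m) = -15 + 3*m)
(U(11) + l)² = ((-15 + 3*11) + 123)² = ((-15 + 33) + 123)² = (18 + 123)² = 141² = 19881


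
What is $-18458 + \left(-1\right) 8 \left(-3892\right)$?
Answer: $12678$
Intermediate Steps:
$-18458 + \left(-1\right) 8 \left(-3892\right) = -18458 - -31136 = -18458 + 31136 = 12678$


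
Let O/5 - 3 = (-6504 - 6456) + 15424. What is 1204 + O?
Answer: 13539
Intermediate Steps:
O = 12335 (O = 15 + 5*((-6504 - 6456) + 15424) = 15 + 5*(-12960 + 15424) = 15 + 5*2464 = 15 + 12320 = 12335)
1204 + O = 1204 + 12335 = 13539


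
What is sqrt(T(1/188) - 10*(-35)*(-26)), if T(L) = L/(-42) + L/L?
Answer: I*sqrt(141823421670)/3948 ≈ 95.389*I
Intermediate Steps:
T(L) = 1 - L/42 (T(L) = L*(-1/42) + 1 = -L/42 + 1 = 1 - L/42)
sqrt(T(1/188) - 10*(-35)*(-26)) = sqrt((1 - 1/42/188) - 10*(-35)*(-26)) = sqrt((1 - 1/42*1/188) + 350*(-26)) = sqrt((1 - 1/7896) - 9100) = sqrt(7895/7896 - 9100) = sqrt(-71845705/7896) = I*sqrt(141823421670)/3948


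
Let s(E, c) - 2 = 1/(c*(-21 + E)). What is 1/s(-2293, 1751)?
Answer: 4051814/8103627 ≈ 0.50000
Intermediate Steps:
s(E, c) = 2 + 1/(c*(-21 + E))
1/s(-2293, 1751) = 1/((1 - 42*1751 + 2*(-2293)*1751)/(1751*(-21 - 2293))) = 1/((1/1751)*(1 - 73542 - 8030086)/(-2314)) = 1/((1/1751)*(-1/2314)*(-8103627)) = 1/(8103627/4051814) = 4051814/8103627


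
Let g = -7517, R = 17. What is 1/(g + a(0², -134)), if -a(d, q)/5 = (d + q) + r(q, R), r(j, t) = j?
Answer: -1/6177 ≈ -0.00016189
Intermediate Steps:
a(d, q) = -10*q - 5*d (a(d, q) = -5*((d + q) + q) = -5*(d + 2*q) = -10*q - 5*d)
1/(g + a(0², -134)) = 1/(-7517 + (-10*(-134) - 5*0²)) = 1/(-7517 + (1340 - 5*0)) = 1/(-7517 + (1340 + 0)) = 1/(-7517 + 1340) = 1/(-6177) = -1/6177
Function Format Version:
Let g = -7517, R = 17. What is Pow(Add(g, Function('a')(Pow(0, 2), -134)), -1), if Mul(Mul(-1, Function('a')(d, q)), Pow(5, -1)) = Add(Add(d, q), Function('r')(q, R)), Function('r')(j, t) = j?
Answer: Rational(-1, 6177) ≈ -0.00016189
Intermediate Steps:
Function('a')(d, q) = Add(Mul(-10, q), Mul(-5, d)) (Function('a')(d, q) = Mul(-5, Add(Add(d, q), q)) = Mul(-5, Add(d, Mul(2, q))) = Add(Mul(-10, q), Mul(-5, d)))
Pow(Add(g, Function('a')(Pow(0, 2), -134)), -1) = Pow(Add(-7517, Add(Mul(-10, -134), Mul(-5, Pow(0, 2)))), -1) = Pow(Add(-7517, Add(1340, Mul(-5, 0))), -1) = Pow(Add(-7517, Add(1340, 0)), -1) = Pow(Add(-7517, 1340), -1) = Pow(-6177, -1) = Rational(-1, 6177)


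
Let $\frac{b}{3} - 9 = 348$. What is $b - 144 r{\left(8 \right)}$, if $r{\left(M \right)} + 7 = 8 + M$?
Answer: $-225$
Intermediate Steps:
$r{\left(M \right)} = 1 + M$ ($r{\left(M \right)} = -7 + \left(8 + M\right) = 1 + M$)
$b = 1071$ ($b = 27 + 3 \cdot 348 = 27 + 1044 = 1071$)
$b - 144 r{\left(8 \right)} = 1071 - 144 \left(1 + 8\right) = 1071 - 1296 = -225$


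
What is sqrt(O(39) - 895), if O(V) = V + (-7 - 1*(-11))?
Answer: 2*I*sqrt(213) ≈ 29.189*I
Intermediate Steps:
O(V) = 4 + V (O(V) = V + (-7 + 11) = V + 4 = 4 + V)
sqrt(O(39) - 895) = sqrt((4 + 39) - 895) = sqrt(43 - 895) = sqrt(-852) = 2*I*sqrt(213)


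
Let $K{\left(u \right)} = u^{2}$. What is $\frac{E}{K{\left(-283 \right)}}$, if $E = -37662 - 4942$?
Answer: $- \frac{42604}{80089} \approx -0.53196$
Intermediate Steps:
$E = -42604$
$\frac{E}{K{\left(-283 \right)}} = - \frac{42604}{\left(-283\right)^{2}} = - \frac{42604}{80089}$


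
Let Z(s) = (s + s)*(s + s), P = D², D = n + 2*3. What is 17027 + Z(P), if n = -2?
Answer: 18051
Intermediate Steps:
D = 4 (D = -2 + 2*3 = -2 + 6 = 4)
P = 16 (P = 4² = 16)
Z(s) = 4*s² (Z(s) = (2*s)*(2*s) = 4*s²)
17027 + Z(P) = 17027 + 4*16² = 17027 + 4*256 = 17027 + 1024 = 18051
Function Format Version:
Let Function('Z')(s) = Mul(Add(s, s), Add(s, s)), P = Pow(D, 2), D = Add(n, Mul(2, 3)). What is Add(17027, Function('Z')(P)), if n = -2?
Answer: 18051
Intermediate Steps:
D = 4 (D = Add(-2, Mul(2, 3)) = Add(-2, 6) = 4)
P = 16 (P = Pow(4, 2) = 16)
Function('Z')(s) = Mul(4, Pow(s, 2)) (Function('Z')(s) = Mul(Mul(2, s), Mul(2, s)) = Mul(4, Pow(s, 2)))
Add(17027, Function('Z')(P)) = Add(17027, Mul(4, Pow(16, 2))) = Add(17027, Mul(4, 256)) = Add(17027, 1024) = 18051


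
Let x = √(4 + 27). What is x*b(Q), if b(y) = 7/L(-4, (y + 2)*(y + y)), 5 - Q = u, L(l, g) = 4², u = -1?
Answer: 7*√31/16 ≈ 2.4359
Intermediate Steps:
L(l, g) = 16
Q = 6 (Q = 5 - 1*(-1) = 5 + 1 = 6)
b(y) = 7/16
x = √31 ≈ 5.5678
x*b(Q) = √31*(7/16) = 7*√31/16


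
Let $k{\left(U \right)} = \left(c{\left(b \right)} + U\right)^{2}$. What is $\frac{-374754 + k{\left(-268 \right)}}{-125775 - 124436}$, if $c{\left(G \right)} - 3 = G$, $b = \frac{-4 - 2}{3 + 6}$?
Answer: $\frac{144083}{118521} \approx 1.2157$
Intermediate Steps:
$b = - \frac{2}{3}$ ($b = - \frac{6}{9} = \left(-6\right) \frac{1}{9} = - \frac{2}{3} \approx -0.66667$)
$c{\left(G \right)} = 3 + G$
$k{\left(U \right)} = \left(\frac{7}{3} + U\right)^{2}$ ($k{\left(U \right)} = \left(\left(3 - \frac{2}{3}\right) + U\right)^{2} = \left(\frac{7}{3} + U\right)^{2}$)
$\frac{-374754 + k{\left(-268 \right)}}{-125775 - 124436} = \frac{-374754 + \frac{\left(7 + 3 \left(-268\right)\right)^{2}}{9}}{-125775 - 124436} = \frac{-374754 + \frac{\left(7 - 804\right)^{2}}{9}}{-250211} = \left(-374754 + \frac{\left(-797\right)^{2}}{9}\right) \left(- \frac{1}{250211}\right) = \left(-374754 + \frac{1}{9} \cdot 635209\right) \left(- \frac{1}{250211}\right) = \left(-374754 + \frac{635209}{9}\right) \left(- \frac{1}{250211}\right) = \left(- \frac{2737577}{9}\right) \left(- \frac{1}{250211}\right) = \frac{144083}{118521}$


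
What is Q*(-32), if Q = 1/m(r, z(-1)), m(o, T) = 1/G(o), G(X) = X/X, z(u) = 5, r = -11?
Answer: -32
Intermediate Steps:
G(X) = 1
m(o, T) = 1 (m(o, T) = 1/1 = 1)
Q = 1 (Q = 1/1 = 1)
Q*(-32) = 1*(-32) = -32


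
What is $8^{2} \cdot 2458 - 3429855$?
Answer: $-3272543$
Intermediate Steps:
$8^{2} \cdot 2458 - 3429855 = 64 \cdot 2458 - 3429855 = 157312 - 3429855 = -3272543$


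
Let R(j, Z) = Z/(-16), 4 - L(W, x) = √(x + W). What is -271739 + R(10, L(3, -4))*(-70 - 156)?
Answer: -543365/2 - 113*I/8 ≈ -2.7168e+5 - 14.125*I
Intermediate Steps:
L(W, x) = 4 - √(W + x) (L(W, x) = 4 - √(x + W) = 4 - √(W + x))
R(j, Z) = -Z/16 (R(j, Z) = Z*(-1/16) = -Z/16)
-271739 + R(10, L(3, -4))*(-70 - 156) = -271739 + (-(4 - √(3 - 4))/16)*(-70 - 156) = -271739 - (4 - √(-1))/16*(-226) = -271739 - (4 - I)/16*(-226) = -271739 + (-¼ + I/16)*(-226) = -271739 + (113/2 - 113*I/8) = -543365/2 - 113*I/8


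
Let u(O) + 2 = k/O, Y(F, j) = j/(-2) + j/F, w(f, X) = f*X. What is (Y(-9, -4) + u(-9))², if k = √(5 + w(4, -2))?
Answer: (4 - I*√3)²/81 ≈ 0.16049 - 0.17107*I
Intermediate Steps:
w(f, X) = X*f
k = I*√3 (k = √(5 - 2*4) = √(5 - 8) = √(-3) = I*√3 ≈ 1.732*I)
Y(F, j) = -j/2 + j/F (Y(F, j) = j*(-½) + j/F = -j/2 + j/F)
u(O) = -2 + I*√3/O (u(O) = -2 + (I*√3)/O = -2 + I*√3/O)
(Y(-9, -4) + u(-9))² = ((-½*(-4) - 4/(-9)) + (-2 + I*√3/(-9)))² = ((2 - 4*(-⅑)) + (-2 + I*√3*(-⅑)))² = ((2 + 4/9) + (-2 - I*√3/9))² = (22/9 + (-2 - I*√3/9))² = (4/9 - I*√3/9)²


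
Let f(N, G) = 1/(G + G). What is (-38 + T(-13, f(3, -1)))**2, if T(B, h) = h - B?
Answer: 2601/4 ≈ 650.25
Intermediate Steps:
f(N, G) = 1/(2*G)
(-38 + T(-13, f(3, -1)))**2 = (-38 + ((1/2)/(-1) - 1*(-13)))**2 = (-38 + ((1/2)*(-1) + 13))**2 = (-38 + (-1/2 + 13))**2 = (-38 + 25/2)**2 = (-51/2)**2 = 2601/4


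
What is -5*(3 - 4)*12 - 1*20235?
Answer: -20175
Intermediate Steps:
-5*(3 - 4)*12 - 1*20235 = -5*(-1)*12 - 20235 = 5*12 - 20235 = 60 - 20235 = -20175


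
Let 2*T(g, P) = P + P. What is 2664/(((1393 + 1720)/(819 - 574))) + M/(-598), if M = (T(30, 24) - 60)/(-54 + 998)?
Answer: 92111451057/439331464 ≈ 209.66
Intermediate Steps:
T(g, P) = P (T(g, P) = (P + P)/2 = (2*P)/2 = P)
M = -9/236 (M = (24 - 60)/(-54 + 998) = -36/944 = -36*1/944 = -9/236 ≈ -0.038136)
2664/(((1393 + 1720)/(819 - 574))) + M/(-598) = 2664/(((1393 + 1720)/(819 - 574))) - 9/236/(-598) = 2664/((3113/245)) - 9/236*(-1/598) = 2664/((3113*(1/245))) + 9/141128 = 2664/(3113/245) + 9/141128 = 2664*(245/3113) + 9/141128 = 652680/3113 + 9/141128 = 92111451057/439331464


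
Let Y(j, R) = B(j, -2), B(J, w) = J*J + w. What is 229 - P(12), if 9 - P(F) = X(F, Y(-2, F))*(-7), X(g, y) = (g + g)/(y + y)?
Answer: 178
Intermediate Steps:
B(J, w) = w + J**2 (B(J, w) = J**2 + w = w + J**2)
Y(j, R) = -2 + j**2
X(g, y) = g/y (X(g, y) = (2*g)/((2*y)) = (2*g)*(1/(2*y)) = g/y)
P(F) = 9 + 7*F/2 (P(F) = 9 - F/(-2 + (-2)**2)*(-7) = 9 - F/(-2 + 4)*(-7) = 9 - F/2*(-7) = 9 - (-7)*F/2 = 9 + 7*F/2)
229 - P(12) = 229 - (9 + (7/2)*12) = 229 - (9 + 42) = 229 - 1*51 = 229 - 51 = 178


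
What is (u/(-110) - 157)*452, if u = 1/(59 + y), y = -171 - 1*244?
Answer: -694737447/9790 ≈ -70964.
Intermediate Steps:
y = -415 (y = -171 - 244 = -415)
u = -1/356 (u = 1/(59 - 415) = 1/(-356) = -1/356 ≈ -0.0028090)
(u/(-110) - 157)*452 = (-1/356/(-110) - 157)*452 = (-1/356*(-1/110) - 157)*452 = (1/39160 - 157)*452 = -6148119/39160*452 = -694737447/9790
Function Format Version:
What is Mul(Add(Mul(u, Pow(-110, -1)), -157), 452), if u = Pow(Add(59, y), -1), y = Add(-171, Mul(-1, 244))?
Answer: Rational(-694737447, 9790) ≈ -70964.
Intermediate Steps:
y = -415 (y = Add(-171, -244) = -415)
u = Rational(-1, 356) (u = Pow(Add(59, -415), -1) = Pow(-356, -1) = Rational(-1, 356) ≈ -0.0028090)
Mul(Add(Mul(u, Pow(-110, -1)), -157), 452) = Mul(Add(Mul(Rational(-1, 356), Pow(-110, -1)), -157), 452) = Mul(Add(Mul(Rational(-1, 356), Rational(-1, 110)), -157), 452) = Mul(Add(Rational(1, 39160), -157), 452) = Mul(Rational(-6148119, 39160), 452) = Rational(-694737447, 9790)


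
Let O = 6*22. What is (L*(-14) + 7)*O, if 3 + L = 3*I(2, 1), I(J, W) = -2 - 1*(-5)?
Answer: -10164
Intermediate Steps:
I(J, W) = 3 (I(J, W) = -2 + 5 = 3)
L = 6 (L = -3 + 3*3 = -3 + 9 = 6)
O = 132
(L*(-14) + 7)*O = (6*(-14) + 7)*132 = (-84 + 7)*132 = -77*132 = -10164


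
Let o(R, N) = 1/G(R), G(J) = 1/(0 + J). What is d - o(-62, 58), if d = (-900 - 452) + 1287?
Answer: -3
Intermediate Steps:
G(J) = 1/J
o(R, N) = R (o(R, N) = 1/(1/R) = R)
d = -65 (d = -1352 + 1287 = -65)
d - o(-62, 58) = -65 - 1*(-62) = -65 + 62 = -3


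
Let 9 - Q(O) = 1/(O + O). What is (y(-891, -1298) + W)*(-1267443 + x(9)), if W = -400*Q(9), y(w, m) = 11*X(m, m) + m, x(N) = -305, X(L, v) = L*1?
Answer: 218539471232/9 ≈ 2.4282e+10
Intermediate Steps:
Q(O) = 9 - 1/(2*O) (Q(O) = 9 - 1/(O + O) = 9 - 1/(2*O))
X(L, v) = L
y(w, m) = 12*m (y(w, m) = 11*m + m = 12*m)
W = -32200/9 (W = -400*(9 - 1/2/9) = -400*(9 - 1/2*1/9) = -400*(9 - 1/18) = -400*161/18 = -32200/9 ≈ -3577.8)
(y(-891, -1298) + W)*(-1267443 + x(9)) = (12*(-1298) - 32200/9)*(-1267443 - 305) = (-15576 - 32200/9)*(-1267748) = -172384/9*(-1267748) = 218539471232/9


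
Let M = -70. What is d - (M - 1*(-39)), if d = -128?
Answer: -97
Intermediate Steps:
d - (M - 1*(-39)) = -128 - (-70 - 1*(-39)) = -128 - (-70 + 39) = -128 - 1*(-31) = -128 + 31 = -97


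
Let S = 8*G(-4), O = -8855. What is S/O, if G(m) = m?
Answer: 32/8855 ≈ 0.0036138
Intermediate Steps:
S = -32 (S = 8*(-4) = -32)
S/O = -32/(-8855) = -32*(-1/8855) = 32/8855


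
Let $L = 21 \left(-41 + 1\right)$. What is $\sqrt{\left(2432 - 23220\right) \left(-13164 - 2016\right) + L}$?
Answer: $10 \sqrt{3155610} \approx 17764.0$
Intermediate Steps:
$L = -840$ ($L = 21 \left(-40\right) = -840$)
$\sqrt{\left(2432 - 23220\right) \left(-13164 - 2016\right) + L} = \sqrt{\left(2432 - 23220\right) \left(-13164 - 2016\right) - 840} = \sqrt{\left(-20788\right) \left(-15180\right) - 840} = \sqrt{315561840 - 840} = \sqrt{315561000} = 10 \sqrt{3155610}$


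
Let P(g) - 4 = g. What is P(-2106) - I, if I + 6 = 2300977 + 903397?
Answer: -3206470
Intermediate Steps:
P(g) = 4 + g
I = 3204368 (I = -6 + (2300977 + 903397) = -6 + 3204374 = 3204368)
P(-2106) - I = (4 - 2106) - 1*3204368 = -2102 - 3204368 = -3206470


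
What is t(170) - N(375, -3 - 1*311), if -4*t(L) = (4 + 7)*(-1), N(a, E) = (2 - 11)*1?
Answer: 47/4 ≈ 11.750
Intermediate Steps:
N(a, E) = -9 (N(a, E) = -9*1 = -9)
t(L) = 11/4 (t(L) = -(4 + 7)*(-1)/4 = -11*(-1)/4 = -¼*(-11) = 11/4)
t(170) - N(375, -3 - 1*311) = 11/4 - 1*(-9) = 11/4 + 9 = 47/4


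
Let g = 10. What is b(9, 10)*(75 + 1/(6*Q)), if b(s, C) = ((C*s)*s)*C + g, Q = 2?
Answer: 3653555/6 ≈ 6.0893e+5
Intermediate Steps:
b(s, C) = 10 + C**2*s**2 (b(s, C) = ((C*s)*s)*C + 10 = (C*s**2)*C + 10 = C**2*s**2 + 10 = 10 + C**2*s**2)
b(9, 10)*(75 + 1/(6*Q)) = (10 + 10**2*9**2)*(75 + 1/(6*2)) = (10 + 100*81)*(75 + 1/12) = (10 + 8100)*(75 + 1/12) = 8110*(901/12) = 3653555/6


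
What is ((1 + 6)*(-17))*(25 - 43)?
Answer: 2142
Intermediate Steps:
((1 + 6)*(-17))*(25 - 43) = (7*(-17))*(-18) = -119*(-18) = 2142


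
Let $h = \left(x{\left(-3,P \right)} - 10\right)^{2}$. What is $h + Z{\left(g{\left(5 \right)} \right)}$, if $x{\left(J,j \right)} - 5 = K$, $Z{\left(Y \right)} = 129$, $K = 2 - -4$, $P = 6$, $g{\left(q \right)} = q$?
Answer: $130$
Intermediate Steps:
$K = 6$ ($K = 2 + 4 = 6$)
$x{\left(J,j \right)} = 11$ ($x{\left(J,j \right)} = 5 + 6 = 11$)
$h = 1$ ($h = \left(11 - 10\right)^{2} = 1^{2} = 1$)
$h + Z{\left(g{\left(5 \right)} \right)} = 1 + 129 = 130$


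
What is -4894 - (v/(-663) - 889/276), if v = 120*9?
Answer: -298218595/60996 ≈ -4889.1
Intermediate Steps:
v = 1080
-4894 - (v/(-663) - 889/276) = -4894 - (1080/(-663) - 889/276) = -4894 - (1080*(-1/663) - 889*1/276) = -4894 - (-360/221 - 889/276) = -4894 - 1*(-295829/60996) = -4894 + 295829/60996 = -298218595/60996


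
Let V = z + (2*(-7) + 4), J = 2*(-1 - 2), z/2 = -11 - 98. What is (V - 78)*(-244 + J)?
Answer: 76500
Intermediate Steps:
z = -218 (z = 2*(-11 - 98) = 2*(-109) = -218)
J = -6 (J = 2*(-3) = -6)
V = -228 (V = -218 + (2*(-7) + 4) = -218 + (-14 + 4) = -218 - 10 = -228)
(V - 78)*(-244 + J) = (-228 - 78)*(-244 - 6) = -306*(-250) = 76500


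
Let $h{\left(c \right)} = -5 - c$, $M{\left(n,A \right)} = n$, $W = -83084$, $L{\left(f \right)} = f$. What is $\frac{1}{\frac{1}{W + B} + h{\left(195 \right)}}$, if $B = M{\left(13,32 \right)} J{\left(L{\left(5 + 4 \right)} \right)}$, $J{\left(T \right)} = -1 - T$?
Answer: $- \frac{83214}{16642801} \approx -0.005$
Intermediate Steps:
$B = -130$ ($B = 13 \left(-1 - \left(5 + 4\right)\right) = 13 \left(-1 - 9\right) = 13 \left(-10\right) = -130$)
$\frac{1}{\frac{1}{W + B} + h{\left(195 \right)}} = \frac{1}{\frac{1}{-83084 - 130} - 200} = \frac{1}{\frac{1}{-83214} - 200} = \frac{1}{- \frac{1}{83214} - 200} = \frac{1}{- \frac{16642801}{83214}} = - \frac{83214}{16642801}$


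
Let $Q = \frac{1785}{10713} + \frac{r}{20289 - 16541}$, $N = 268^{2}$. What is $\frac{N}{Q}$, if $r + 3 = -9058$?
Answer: $- \frac{961300172992}{30126771} \approx -31909.0$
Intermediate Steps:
$r = -9061$ ($r = -3 - 9058 = -9061$)
$N = 71824$
$Q = - \frac{30126771}{13384108}$ ($Q = \frac{1785}{10713} - \frac{9061}{20289 - 16541} = 1785 \cdot \frac{1}{10713} - \frac{9061}{3748} = \frac{595}{3571} - \frac{9061}{3748} = - \frac{30126771}{13384108} \approx -2.2509$)
$\frac{N}{Q} = \frac{71824}{- \frac{30126771}{13384108}} = 71824 \left(- \frac{13384108}{30126771}\right) = - \frac{961300172992}{30126771}$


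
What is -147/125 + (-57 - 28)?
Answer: -10772/125 ≈ -86.176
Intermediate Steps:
-147/125 + (-57 - 28) = (1/125)*(-147) - 85 = -147/125 - 85 = -10772/125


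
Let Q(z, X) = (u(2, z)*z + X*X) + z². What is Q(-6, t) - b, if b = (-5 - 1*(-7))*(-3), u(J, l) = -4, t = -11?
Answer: 187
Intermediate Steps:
Q(z, X) = X² + z² - 4*z (Q(z, X) = (-4*z + X*X) + z² = (-4*z + X²) + z² = (X² - 4*z) + z² = X² + z² - 4*z)
b = -6 (b = (-5 + 7)*(-3) = 2*(-3) = -6)
Q(-6, t) - b = ((-11)² + (-6)² - 4*(-6)) - 1*(-6) = (121 + 36 + 24) + 6 = 181 + 6 = 187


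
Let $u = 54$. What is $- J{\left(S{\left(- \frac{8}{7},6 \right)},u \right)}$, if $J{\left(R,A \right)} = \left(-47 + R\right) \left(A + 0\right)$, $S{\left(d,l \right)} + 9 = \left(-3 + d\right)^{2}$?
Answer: $\frac{102762}{49} \approx 2097.2$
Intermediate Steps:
$S{\left(d,l \right)} = -9 + \left(-3 + d\right)^{2}$
$J{\left(R,A \right)} = A \left(-47 + R\right)$ ($J{\left(R,A \right)} = \left(-47 + R\right) A = A \left(-47 + R\right)$)
$- J{\left(S{\left(- \frac{8}{7},6 \right)},u \right)} = - 54 \left(-47 + - \frac{8}{7} \left(-6 - \frac{8}{7}\right)\right) = - 54 \left(-47 + \left(-8\right) \frac{1}{7} \left(-6 - \frac{8}{7}\right)\right) = - 54 \left(-47 - \frac{8 \left(-6 - \frac{8}{7}\right)}{7}\right) = - 54 \left(-47 - - \frac{400}{49}\right) = - 54 \left(-47 + \frac{400}{49}\right) = - \frac{54 \left(-1903\right)}{49} = \left(-1\right) \left(- \frac{102762}{49}\right) = \frac{102762}{49}$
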